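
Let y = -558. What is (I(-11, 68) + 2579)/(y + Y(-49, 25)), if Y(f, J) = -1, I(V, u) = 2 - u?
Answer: -2513/559 ≈ -4.4955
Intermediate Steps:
(I(-11, 68) + 2579)/(y + Y(-49, 25)) = ((2 - 1*68) + 2579)/(-558 - 1) = ((2 - 68) + 2579)/(-559) = (-66 + 2579)*(-1/559) = 2513*(-1/559) = -2513/559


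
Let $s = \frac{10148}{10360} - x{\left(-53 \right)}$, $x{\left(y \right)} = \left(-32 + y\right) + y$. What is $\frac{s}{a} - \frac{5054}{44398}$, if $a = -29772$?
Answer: $- \frac{202846341403}{1711753346520} \approx -0.1185$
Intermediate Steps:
$x{\left(y \right)} = -32 + 2 y$
$s = \frac{359957}{2590}$ ($s = \frac{10148}{10360} - \left(-32 + 2 \left(-53\right)\right) = 10148 \cdot \frac{1}{10360} - \left(-32 - 106\right) = \frac{2537}{2590} - -138 = \frac{2537}{2590} + 138 = \frac{359957}{2590} \approx 138.98$)
$\frac{s}{a} - \frac{5054}{44398} = \frac{359957}{2590 \left(-29772\right)} - \frac{5054}{44398} = \frac{359957}{2590} \left(- \frac{1}{29772}\right) - \frac{2527}{22199} = - \frac{359957}{77109480} - \frac{2527}{22199} = - \frac{202846341403}{1711753346520}$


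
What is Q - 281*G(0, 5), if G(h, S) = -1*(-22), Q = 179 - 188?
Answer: -6191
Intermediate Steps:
Q = -9
G(h, S) = 22
Q - 281*G(0, 5) = -9 - 281*22 = -9 - 6182 = -6191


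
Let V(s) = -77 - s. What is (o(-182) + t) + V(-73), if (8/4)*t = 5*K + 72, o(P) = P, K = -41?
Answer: -505/2 ≈ -252.50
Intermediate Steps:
t = -133/2 (t = (5*(-41) + 72)/2 = (-205 + 72)/2 = (½)*(-133) = -133/2 ≈ -66.500)
(o(-182) + t) + V(-73) = (-182 - 133/2) + (-77 - 1*(-73)) = -497/2 + (-77 + 73) = -497/2 - 4 = -505/2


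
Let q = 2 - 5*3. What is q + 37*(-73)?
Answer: -2714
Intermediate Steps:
q = -13 (q = 2 - 15 = -13)
q + 37*(-73) = -13 + 37*(-73) = -13 - 2701 = -2714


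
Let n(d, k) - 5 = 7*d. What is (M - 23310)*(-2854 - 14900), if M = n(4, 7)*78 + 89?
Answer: 366566838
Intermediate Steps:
n(d, k) = 5 + 7*d
M = 2663 (M = (5 + 7*4)*78 + 89 = (5 + 28)*78 + 89 = 33*78 + 89 = 2574 + 89 = 2663)
(M - 23310)*(-2854 - 14900) = (2663 - 23310)*(-2854 - 14900) = -20647*(-17754) = 366566838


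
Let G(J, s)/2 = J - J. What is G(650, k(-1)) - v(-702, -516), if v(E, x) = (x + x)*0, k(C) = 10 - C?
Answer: 0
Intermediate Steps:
G(J, s) = 0 (G(J, s) = 2*(J - J) = 2*0 = 0)
v(E, x) = 0 (v(E, x) = (2*x)*0 = 0)
G(650, k(-1)) - v(-702, -516) = 0 - 1*0 = 0 + 0 = 0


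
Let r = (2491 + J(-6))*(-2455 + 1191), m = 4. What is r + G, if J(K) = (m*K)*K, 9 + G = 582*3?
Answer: -3328903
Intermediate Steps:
G = 1737 (G = -9 + 582*3 = -9 + 1746 = 1737)
J(K) = 4*K² (J(K) = (4*K)*K = 4*K²)
r = -3330640 (r = (2491 + 4*(-6)²)*(-2455 + 1191) = (2491 + 4*36)*(-1264) = (2491 + 144)*(-1264) = 2635*(-1264) = -3330640)
r + G = -3330640 + 1737 = -3328903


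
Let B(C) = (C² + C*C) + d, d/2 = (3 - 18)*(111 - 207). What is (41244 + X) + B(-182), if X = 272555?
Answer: 382927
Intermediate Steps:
d = 2880 (d = 2*((3 - 18)*(111 - 207)) = 2*(-15*(-96)) = 2*1440 = 2880)
B(C) = 2880 + 2*C² (B(C) = (C² + C*C) + 2880 = (C² + C²) + 2880 = 2*C² + 2880 = 2880 + 2*C²)
(41244 + X) + B(-182) = (41244 + 272555) + (2880 + 2*(-182)²) = 313799 + (2880 + 2*33124) = 313799 + (2880 + 66248) = 313799 + 69128 = 382927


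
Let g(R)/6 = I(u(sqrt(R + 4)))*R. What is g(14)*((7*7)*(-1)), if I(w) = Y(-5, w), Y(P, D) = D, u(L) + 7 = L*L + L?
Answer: -45276 - 12348*sqrt(2) ≈ -62739.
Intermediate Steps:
u(L) = -7 + L + L**2 (u(L) = -7 + (L*L + L) = -7 + (L**2 + L) = -7 + (L + L**2) = -7 + L + L**2)
I(w) = w
g(R) = 6*R*(-3 + R + sqrt(4 + R)) (g(R) = 6*((-7 + sqrt(R + 4) + (sqrt(R + 4))**2)*R) = 6*((-7 + sqrt(4 + R) + (sqrt(4 + R))**2)*R) = 6*((-7 + sqrt(4 + R) + (4 + R))*R) = 6*((-3 + R + sqrt(4 + R))*R) = 6*(R*(-3 + R + sqrt(4 + R))) = 6*R*(-3 + R + sqrt(4 + R)))
g(14)*((7*7)*(-1)) = (6*14*(-3 + 14 + sqrt(4 + 14)))*((7*7)*(-1)) = (6*14*(-3 + 14 + sqrt(18)))*(49*(-1)) = (6*14*(-3 + 14 + 3*sqrt(2)))*(-49) = (6*14*(11 + 3*sqrt(2)))*(-49) = (924 + 252*sqrt(2))*(-49) = -45276 - 12348*sqrt(2)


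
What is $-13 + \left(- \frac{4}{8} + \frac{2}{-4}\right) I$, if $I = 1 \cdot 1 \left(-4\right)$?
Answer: $-9$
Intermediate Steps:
$I = -4$ ($I = 1 \left(-4\right) = -4$)
$-13 + \left(- \frac{4}{8} + \frac{2}{-4}\right) I = -13 + \left(- \frac{4}{8} + \frac{2}{-4}\right) \left(-4\right) = -13 + \left(\left(-4\right) \frac{1}{8} + 2 \left(- \frac{1}{4}\right)\right) \left(-4\right) = -13 + \left(- \frac{1}{2} - \frac{1}{2}\right) \left(-4\right) = -13 - -4 = -13 + 4 = -9$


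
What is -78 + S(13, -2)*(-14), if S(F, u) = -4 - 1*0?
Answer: -22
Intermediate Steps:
S(F, u) = -4 (S(F, u) = -4 + 0 = -4)
-78 + S(13, -2)*(-14) = -78 - 4*(-14) = -78 + 56 = -22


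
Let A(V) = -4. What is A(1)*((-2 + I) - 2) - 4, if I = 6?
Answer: -12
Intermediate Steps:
A(1)*((-2 + I) - 2) - 4 = -4*((-2 + 6) - 2) - 4 = -4*(4 - 2) - 4 = -4*2 - 4 = -8 - 4 = -12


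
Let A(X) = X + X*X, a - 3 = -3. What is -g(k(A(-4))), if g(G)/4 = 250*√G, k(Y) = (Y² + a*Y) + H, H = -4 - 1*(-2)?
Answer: -1000*√142 ≈ -11916.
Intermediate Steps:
H = -2 (H = -4 + 2 = -2)
a = 0 (a = 3 - 3 = 0)
A(X) = X + X²
k(Y) = -2 + Y² (k(Y) = (Y² + 0*Y) - 2 = (Y² + 0) - 2 = Y² - 2 = -2 + Y²)
g(G) = 1000*√G (g(G) = 4*(250*√G) = 1000*√G)
-g(k(A(-4))) = -1000*√(-2 + (-4*(1 - 4))²) = -1000*√(-2 + (-4*(-3))²) = -1000*√(-2 + 12²) = -1000*√(-2 + 144) = -1000*√142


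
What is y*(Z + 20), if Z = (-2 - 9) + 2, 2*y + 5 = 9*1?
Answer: 22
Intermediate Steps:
y = 2 (y = -5/2 + (9*1)/2 = -5/2 + (1/2)*9 = -5/2 + 9/2 = 2)
Z = -9 (Z = -11 + 2 = -9)
y*(Z + 20) = 2*(-9 + 20) = 2*11 = 22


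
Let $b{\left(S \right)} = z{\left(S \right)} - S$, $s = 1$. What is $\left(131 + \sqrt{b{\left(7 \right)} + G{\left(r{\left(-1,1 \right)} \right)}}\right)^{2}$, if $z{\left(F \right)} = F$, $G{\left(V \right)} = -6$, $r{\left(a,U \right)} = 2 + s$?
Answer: $\left(131 + i \sqrt{6}\right)^{2} \approx 17155.0 + 641.77 i$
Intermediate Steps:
$r{\left(a,U \right)} = 3$ ($r{\left(a,U \right)} = 2 + 1 = 3$)
$b{\left(S \right)} = 0$ ($b{\left(S \right)} = S - S = 0$)
$\left(131 + \sqrt{b{\left(7 \right)} + G{\left(r{\left(-1,1 \right)} \right)}}\right)^{2} = \left(131 + \sqrt{0 - 6}\right)^{2} = \left(131 + \sqrt{-6}\right)^{2} = \left(131 + i \sqrt{6}\right)^{2}$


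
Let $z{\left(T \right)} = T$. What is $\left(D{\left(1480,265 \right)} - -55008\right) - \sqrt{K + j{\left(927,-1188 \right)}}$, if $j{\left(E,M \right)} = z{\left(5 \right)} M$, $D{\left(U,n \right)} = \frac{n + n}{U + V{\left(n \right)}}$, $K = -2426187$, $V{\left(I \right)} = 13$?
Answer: $\frac{82127474}{1493} - i \sqrt{2432127} \approx 55008.0 - 1559.5 i$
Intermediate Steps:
$D{\left(U,n \right)} = \frac{2 n}{13 + U}$ ($D{\left(U,n \right)} = \frac{n + n}{U + 13} = \frac{2 n}{13 + U}$)
$j{\left(E,M \right)} = 5 M$
$\left(D{\left(1480,265 \right)} - -55008\right) - \sqrt{K + j{\left(927,-1188 \right)}} = \left(2 \cdot 265 \frac{1}{13 + 1480} - -55008\right) - \sqrt{-2426187 + 5 \left(-1188\right)} = \left(2 \cdot 265 \cdot \frac{1}{1493} + 55008\right) - \sqrt{-2426187 - 5940} = \left(2 \cdot 265 \cdot \frac{1}{1493} + 55008\right) - \sqrt{-2432127} = \left(\frac{530}{1493} + 55008\right) - i \sqrt{2432127} = \frac{82127474}{1493} - i \sqrt{2432127}$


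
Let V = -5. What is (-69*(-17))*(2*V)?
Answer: -11730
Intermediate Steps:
(-69*(-17))*(2*V) = (-69*(-17))*(2*(-5)) = 1173*(-10) = -11730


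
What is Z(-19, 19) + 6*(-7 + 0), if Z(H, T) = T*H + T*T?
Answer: -42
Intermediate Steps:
Z(H, T) = T² + H*T (Z(H, T) = H*T + T² = T² + H*T)
Z(-19, 19) + 6*(-7 + 0) = 19*(-19 + 19) + 6*(-7 + 0) = 19*0 + 6*(-7) = 0 - 42 = -42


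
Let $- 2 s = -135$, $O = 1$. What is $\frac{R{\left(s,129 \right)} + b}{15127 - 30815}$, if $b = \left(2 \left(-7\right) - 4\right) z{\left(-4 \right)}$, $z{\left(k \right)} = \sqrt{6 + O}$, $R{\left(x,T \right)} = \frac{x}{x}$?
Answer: $- \frac{1}{15688} + \frac{9 \sqrt{7}}{7844} \approx 0.0029719$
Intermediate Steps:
$s = \frac{135}{2}$ ($s = \left(- \frac{1}{2}\right) \left(-135\right) = \frac{135}{2} \approx 67.5$)
$R{\left(x,T \right)} = 1$
$z{\left(k \right)} = \sqrt{7}$ ($z{\left(k \right)} = \sqrt{6 + 1} = \sqrt{7}$)
$b = - 18 \sqrt{7}$ ($b = \left(2 \left(-7\right) - 4\right) \sqrt{7} = \left(-14 - 4\right) \sqrt{7} = - 18 \sqrt{7} \approx -47.624$)
$\frac{R{\left(s,129 \right)} + b}{15127 - 30815} = \frac{1 - 18 \sqrt{7}}{15127 - 30815} = \frac{1 - 18 \sqrt{7}}{-15688} = \left(1 - 18 \sqrt{7}\right) \left(- \frac{1}{15688}\right) = - \frac{1}{15688} + \frac{9 \sqrt{7}}{7844}$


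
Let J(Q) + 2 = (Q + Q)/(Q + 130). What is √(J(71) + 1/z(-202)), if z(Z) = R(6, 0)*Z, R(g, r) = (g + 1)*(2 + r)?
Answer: I*√104516998467/284214 ≈ 1.1375*I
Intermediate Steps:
R(g, r) = (1 + g)*(2 + r)
J(Q) = -2 + 2*Q/(130 + Q) (J(Q) = -2 + (Q + Q)/(Q + 130) = -2 + (2*Q)/(130 + Q) = -2 + 2*Q/(130 + Q))
z(Z) = 14*Z (z(Z) = (2 + 0 + 2*6 + 6*0)*Z = (2 + 0 + 12 + 0)*Z = 14*Z)
√(J(71) + 1/z(-202)) = √(-260/(130 + 71) + 1/(14*(-202))) = √(-260/201 + 1/(-2828)) = √(-260*1/201 - 1/2828) = √(-260/201 - 1/2828) = √(-735481/568428) = I*√104516998467/284214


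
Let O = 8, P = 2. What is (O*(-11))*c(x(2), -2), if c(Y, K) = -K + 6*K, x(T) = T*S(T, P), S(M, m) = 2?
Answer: 880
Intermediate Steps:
x(T) = 2*T (x(T) = T*2 = 2*T)
c(Y, K) = 5*K
(O*(-11))*c(x(2), -2) = (8*(-11))*(5*(-2)) = -88*(-10) = 880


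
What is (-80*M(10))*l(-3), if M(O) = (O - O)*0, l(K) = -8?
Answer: 0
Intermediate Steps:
M(O) = 0 (M(O) = 0*0 = 0)
(-80*M(10))*l(-3) = -80*0*(-8) = 0*(-8) = 0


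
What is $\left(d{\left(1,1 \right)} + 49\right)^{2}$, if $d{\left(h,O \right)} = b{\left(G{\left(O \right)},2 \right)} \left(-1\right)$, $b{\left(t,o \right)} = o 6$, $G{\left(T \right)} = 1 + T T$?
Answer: $1369$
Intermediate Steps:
$G{\left(T \right)} = 1 + T^{2}$
$b{\left(t,o \right)} = 6 o$
$d{\left(h,O \right)} = -12$ ($d{\left(h,O \right)} = 6 \cdot 2 \left(-1\right) = 12 \left(-1\right) = -12$)
$\left(d{\left(1,1 \right)} + 49\right)^{2} = \left(-12 + 49\right)^{2} = 37^{2} = 1369$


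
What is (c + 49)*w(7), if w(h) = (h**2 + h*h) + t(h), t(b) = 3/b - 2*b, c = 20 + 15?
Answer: 7092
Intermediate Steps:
c = 35
t(b) = -2*b + 3/b
w(h) = -2*h + 2*h**2 + 3/h (w(h) = (h**2 + h*h) + (-2*h + 3/h) = (h**2 + h**2) + (-2*h + 3/h) = 2*h**2 + (-2*h + 3/h) = -2*h + 2*h**2 + 3/h)
(c + 49)*w(7) = (35 + 49)*((3 + 2*7**2*(-1 + 7))/7) = 84*((3 + 2*49*6)/7) = 84*((3 + 588)/7) = 84*((1/7)*591) = 84*(591/7) = 7092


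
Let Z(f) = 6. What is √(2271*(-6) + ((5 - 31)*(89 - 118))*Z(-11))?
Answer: I*√9102 ≈ 95.404*I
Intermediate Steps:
√(2271*(-6) + ((5 - 31)*(89 - 118))*Z(-11)) = √(2271*(-6) + ((5 - 31)*(89 - 118))*6) = √(-13626 - 26*(-29)*6) = √(-13626 + 754*6) = √(-13626 + 4524) = √(-9102) = I*√9102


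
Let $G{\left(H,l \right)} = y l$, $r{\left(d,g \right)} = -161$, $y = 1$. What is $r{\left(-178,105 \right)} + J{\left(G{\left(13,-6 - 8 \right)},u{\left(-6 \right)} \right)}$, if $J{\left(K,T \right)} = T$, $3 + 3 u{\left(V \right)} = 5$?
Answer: $- \frac{481}{3} \approx -160.33$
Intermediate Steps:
$u{\left(V \right)} = \frac{2}{3}$ ($u{\left(V \right)} = -1 + \frac{1}{3} \cdot 5 = -1 + \frac{5}{3} = \frac{2}{3}$)
$G{\left(H,l \right)} = l$ ($G{\left(H,l \right)} = 1 l = l$)
$r{\left(-178,105 \right)} + J{\left(G{\left(13,-6 - 8 \right)},u{\left(-6 \right)} \right)} = -161 + \frac{2}{3} = - \frac{481}{3}$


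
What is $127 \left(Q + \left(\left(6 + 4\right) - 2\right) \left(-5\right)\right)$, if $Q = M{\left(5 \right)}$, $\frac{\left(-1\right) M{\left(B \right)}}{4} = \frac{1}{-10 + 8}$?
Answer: $-4826$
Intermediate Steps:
$M{\left(B \right)} = 2$ ($M{\left(B \right)} = - \frac{4}{-10 + 8} = - \frac{4}{-2} = \left(-4\right) \left(- \frac{1}{2}\right) = 2$)
$Q = 2$
$127 \left(Q + \left(\left(6 + 4\right) - 2\right) \left(-5\right)\right) = 127 \left(2 + \left(\left(6 + 4\right) - 2\right) \left(-5\right)\right) = 127 \left(2 + \left(10 - 2\right) \left(-5\right)\right) = 127 \left(2 + 8 \left(-5\right)\right) = 127 \left(2 - 40\right) = 127 \left(-38\right) = -4826$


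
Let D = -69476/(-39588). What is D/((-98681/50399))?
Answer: -79580021/88785987 ≈ -0.89631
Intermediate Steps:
D = 17369/9897 (D = -69476*(-1/39588) = 17369/9897 ≈ 1.7550)
D/((-98681/50399)) = 17369/(9897*((-98681/50399))) = 17369/(9897*((-98681*1/50399))) = 17369/(9897*(-98681/50399)) = (17369/9897)*(-50399/98681) = -79580021/88785987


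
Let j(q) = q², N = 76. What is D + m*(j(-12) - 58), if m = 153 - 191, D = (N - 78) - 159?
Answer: -3429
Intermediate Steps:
D = -161 (D = (76 - 78) - 159 = -2 - 159 = -161)
m = -38
D + m*(j(-12) - 58) = -161 - 38*((-12)² - 58) = -161 - 38*(144 - 58) = -161 - 38*86 = -161 - 3268 = -3429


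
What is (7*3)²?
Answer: 441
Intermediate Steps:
(7*3)² = 21² = 441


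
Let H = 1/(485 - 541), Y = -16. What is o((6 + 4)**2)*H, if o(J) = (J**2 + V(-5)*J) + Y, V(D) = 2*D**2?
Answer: -1873/7 ≈ -267.57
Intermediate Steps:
H = -1/56 (H = 1/(-56) = -1/56 ≈ -0.017857)
o(J) = -16 + J**2 + 50*J (o(J) = (J**2 + (2*(-5)**2)*J) - 16 = (J**2 + (2*25)*J) - 16 = (J**2 + 50*J) - 16 = -16 + J**2 + 50*J)
o((6 + 4)**2)*H = (-16 + ((6 + 4)**2)**2 + 50*(6 + 4)**2)*(-1/56) = (-16 + (10**2)**2 + 50*10**2)*(-1/56) = (-16 + 100**2 + 50*100)*(-1/56) = (-16 + 10000 + 5000)*(-1/56) = 14984*(-1/56) = -1873/7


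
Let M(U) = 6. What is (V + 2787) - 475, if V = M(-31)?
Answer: 2318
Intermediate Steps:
V = 6
(V + 2787) - 475 = (6 + 2787) - 475 = 2793 - 475 = 2318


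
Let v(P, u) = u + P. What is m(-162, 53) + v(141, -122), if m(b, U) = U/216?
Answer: 4157/216 ≈ 19.245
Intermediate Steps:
m(b, U) = U/216 (m(b, U) = U*(1/216) = U/216)
v(P, u) = P + u
m(-162, 53) + v(141, -122) = (1/216)*53 + (141 - 122) = 53/216 + 19 = 4157/216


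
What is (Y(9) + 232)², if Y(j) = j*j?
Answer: 97969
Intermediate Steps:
Y(j) = j²
(Y(9) + 232)² = (9² + 232)² = (81 + 232)² = 313² = 97969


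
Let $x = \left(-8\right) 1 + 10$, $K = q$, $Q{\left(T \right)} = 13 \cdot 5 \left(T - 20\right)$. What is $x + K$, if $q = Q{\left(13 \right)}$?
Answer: $-453$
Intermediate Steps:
$Q{\left(T \right)} = -1300 + 65 T$ ($Q{\left(T \right)} = 65 \left(-20 + T\right) = -1300 + 65 T$)
$q = -455$ ($q = -1300 + 65 \cdot 13 = -1300 + 845 = -455$)
$K = -455$
$x = 2$ ($x = -8 + 10 = 2$)
$x + K = 2 - 455 = -453$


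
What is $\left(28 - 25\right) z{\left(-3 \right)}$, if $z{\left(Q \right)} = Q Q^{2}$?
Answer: $-81$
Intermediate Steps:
$z{\left(Q \right)} = Q^{3}$
$\left(28 - 25\right) z{\left(-3 \right)} = \left(28 - 25\right) \left(-3\right)^{3} = 3 \left(-27\right) = -81$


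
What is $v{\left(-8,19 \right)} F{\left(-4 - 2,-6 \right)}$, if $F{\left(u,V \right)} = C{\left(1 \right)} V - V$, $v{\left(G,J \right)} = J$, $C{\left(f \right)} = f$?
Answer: $0$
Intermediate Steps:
$F{\left(u,V \right)} = 0$ ($F{\left(u,V \right)} = 1 V - V = V - V = 0$)
$v{\left(-8,19 \right)} F{\left(-4 - 2,-6 \right)} = 19 \cdot 0 = 0$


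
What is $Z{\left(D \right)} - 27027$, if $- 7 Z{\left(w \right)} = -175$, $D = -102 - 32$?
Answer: $-27002$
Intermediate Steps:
$D = -134$ ($D = -102 - 32 = -134$)
$Z{\left(w \right)} = 25$ ($Z{\left(w \right)} = \left(- \frac{1}{7}\right) \left(-175\right) = 25$)
$Z{\left(D \right)} - 27027 = 25 - 27027 = -27002$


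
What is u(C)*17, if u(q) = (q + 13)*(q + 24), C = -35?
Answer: 4114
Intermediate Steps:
u(q) = (13 + q)*(24 + q)
u(C)*17 = (312 + (-35)**2 + 37*(-35))*17 = (312 + 1225 - 1295)*17 = 242*17 = 4114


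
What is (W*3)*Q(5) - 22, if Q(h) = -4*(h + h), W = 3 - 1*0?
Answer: -382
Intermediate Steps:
W = 3 (W = 3 + 0 = 3)
Q(h) = -8*h
(W*3)*Q(5) - 22 = (3*3)*(-8*5) - 22 = 9*(-40) - 22 = -360 - 22 = -382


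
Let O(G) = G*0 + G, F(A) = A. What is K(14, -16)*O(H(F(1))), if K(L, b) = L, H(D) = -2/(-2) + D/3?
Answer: 56/3 ≈ 18.667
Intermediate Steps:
H(D) = 1 + D/3 (H(D) = -2*(-1/2) + D*(1/3) = 1 + D/3)
O(G) = G (O(G) = 0 + G = G)
K(14, -16)*O(H(F(1))) = 14*(1 + (1/3)*1) = 14*(1 + 1/3) = 14*(4/3) = 56/3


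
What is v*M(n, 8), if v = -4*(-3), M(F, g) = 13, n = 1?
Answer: 156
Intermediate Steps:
v = 12
v*M(n, 8) = 12*13 = 156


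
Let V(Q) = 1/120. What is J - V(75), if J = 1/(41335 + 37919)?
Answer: -13189/1585080 ≈ -0.0083207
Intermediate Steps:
J = 1/79254 ≈ 1.2618e-5
V(Q) = 1/120
J - V(75) = 1/79254 - 1*1/120 = 1/79254 - 1/120 = -13189/1585080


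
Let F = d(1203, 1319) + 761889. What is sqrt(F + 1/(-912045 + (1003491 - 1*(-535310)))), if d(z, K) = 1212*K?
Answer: sqrt(231816391669943717)/313378 ≈ 1536.4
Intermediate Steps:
F = 2360517 (F = 1212*1319 + 761889 = 1598628 + 761889 = 2360517)
sqrt(F + 1/(-912045 + (1003491 - 1*(-535310)))) = sqrt(2360517 + 1/(-912045 + (1003491 - 1*(-535310)))) = sqrt(2360517 + 1/(-912045 + (1003491 + 535310))) = sqrt(2360517 + 1/(-912045 + 1538801)) = sqrt(2360517 + 1/626756) = sqrt(1479468192853/626756) = sqrt(231816391669943717)/313378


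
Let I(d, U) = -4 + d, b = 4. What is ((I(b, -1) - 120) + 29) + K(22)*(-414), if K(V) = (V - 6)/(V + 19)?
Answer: -10355/41 ≈ -252.56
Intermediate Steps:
K(V) = (-6 + V)/(19 + V)
((I(b, -1) - 120) + 29) + K(22)*(-414) = (((-4 + 4) - 120) + 29) + ((-6 + 22)/(19 + 22))*(-414) = ((0 - 120) + 29) + (16/41)*(-414) = (-120 + 29) + ((1/41)*16)*(-414) = -91 + (16/41)*(-414) = -91 - 6624/41 = -10355/41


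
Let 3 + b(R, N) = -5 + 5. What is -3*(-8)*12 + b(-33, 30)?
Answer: 285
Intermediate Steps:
b(R, N) = -3 (b(R, N) = -3 + (-5 + 5) = -3 + 0 = -3)
-3*(-8)*12 + b(-33, 30) = -3*(-8)*12 - 3 = 24*12 - 3 = 288 - 3 = 285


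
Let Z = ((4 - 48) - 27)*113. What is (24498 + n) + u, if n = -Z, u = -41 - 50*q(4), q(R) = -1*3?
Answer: 32630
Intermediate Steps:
q(R) = -3
u = 109 (u = -41 - 50*(-3) = -41 + 150 = 109)
Z = -8023 (Z = (-44 - 27)*113 = -71*113 = -8023)
n = 8023 (n = -1*(-8023) = 8023)
(24498 + n) + u = (24498 + 8023) + 109 = 32521 + 109 = 32630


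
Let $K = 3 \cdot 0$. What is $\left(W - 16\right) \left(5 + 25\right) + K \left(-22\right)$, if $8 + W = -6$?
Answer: $-900$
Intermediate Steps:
$W = -14$ ($W = -8 - 6 = -14$)
$K = 0$
$\left(W - 16\right) \left(5 + 25\right) + K \left(-22\right) = \left(-14 - 16\right) \left(5 + 25\right) + 0 \left(-22\right) = \left(-30\right) 30 + 0 = -900 + 0 = -900$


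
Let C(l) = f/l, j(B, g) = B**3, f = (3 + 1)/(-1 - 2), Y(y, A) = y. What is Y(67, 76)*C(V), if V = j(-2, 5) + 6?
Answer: 134/3 ≈ 44.667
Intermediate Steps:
f = -4/3 (f = 4/(-3) = 4*(-1/3) = -4/3 ≈ -1.3333)
V = -2 (V = (-2)**3 + 6 = -8 + 6 = -2)
C(l) = -4/(3*l)
Y(67, 76)*C(V) = 67*(-4/3/(-2)) = 67*(-4/3*(-1/2)) = 67*(2/3) = 134/3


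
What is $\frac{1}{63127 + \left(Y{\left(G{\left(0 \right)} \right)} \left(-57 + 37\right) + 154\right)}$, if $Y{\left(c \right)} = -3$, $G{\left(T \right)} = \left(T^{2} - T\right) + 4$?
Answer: $\frac{1}{63341} \approx 1.5788 \cdot 10^{-5}$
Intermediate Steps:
$G{\left(T \right)} = 4 + T^{2} - T$
$\frac{1}{63127 + \left(Y{\left(G{\left(0 \right)} \right)} \left(-57 + 37\right) + 154\right)} = \frac{1}{63127 + \left(- 3 \left(-57 + 37\right) + 154\right)} = \frac{1}{63127 + \left(\left(-3\right) \left(-20\right) + 154\right)} = \frac{1}{63127 + \left(60 + 154\right)} = \frac{1}{63127 + 214} = \frac{1}{63341}$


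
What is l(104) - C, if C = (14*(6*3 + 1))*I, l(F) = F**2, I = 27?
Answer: 3634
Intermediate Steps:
C = 7182 (C = (14*(6*3 + 1))*27 = (14*(18 + 1))*27 = (14*19)*27 = 266*27 = 7182)
l(104) - C = 104**2 - 1*7182 = 10816 - 7182 = 3634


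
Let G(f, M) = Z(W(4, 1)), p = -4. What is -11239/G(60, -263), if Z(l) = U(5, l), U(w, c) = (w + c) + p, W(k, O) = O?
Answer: -11239/2 ≈ -5619.5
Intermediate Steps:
U(w, c) = -4 + c + w (U(w, c) = (w + c) - 4 = (c + w) - 4 = -4 + c + w)
Z(l) = 1 + l (Z(l) = -4 + l + 5 = 1 + l)
G(f, M) = 2 (G(f, M) = 1 + 1 = 2)
-11239/G(60, -263) = -11239/2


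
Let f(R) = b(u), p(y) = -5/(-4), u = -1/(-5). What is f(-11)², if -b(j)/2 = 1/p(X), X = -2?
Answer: 64/25 ≈ 2.5600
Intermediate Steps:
u = ⅕ (u = -1*(-⅕) = ⅕ ≈ 0.20000)
p(y) = 5/4 (p(y) = -5*(-¼) = 5/4)
b(j) = -8/5 (b(j) = -2/5/4 = -2*⅘ = -8/5)
f(R) = -8/5
f(-11)² = (-8/5)² = 64/25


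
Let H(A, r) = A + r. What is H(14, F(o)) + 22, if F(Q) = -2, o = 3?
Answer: 34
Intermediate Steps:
H(14, F(o)) + 22 = (14 - 2) + 22 = 12 + 22 = 34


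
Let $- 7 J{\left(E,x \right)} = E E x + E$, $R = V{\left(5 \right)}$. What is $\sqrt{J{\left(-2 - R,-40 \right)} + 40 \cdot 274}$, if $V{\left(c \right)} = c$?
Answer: $3 \sqrt{1249} \approx 106.02$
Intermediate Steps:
$R = 5$
$J{\left(E,x \right)} = - \frac{E}{7} - \frac{x E^{2}}{7}$ ($J{\left(E,x \right)} = - \frac{E E x + E}{7} = - \frac{E^{2} x + E}{7} = - \frac{x E^{2} + E}{7} = - \frac{E + x E^{2}}{7} = - \frac{E}{7} - \frac{x E^{2}}{7}$)
$\sqrt{J{\left(-2 - R,-40 \right)} + 40 \cdot 274} = \sqrt{- \frac{\left(-2 - 5\right) \left(1 + \left(-2 - 5\right) \left(-40\right)\right)}{7} + 40 \cdot 274} = \sqrt{- \frac{\left(-2 - 5\right) \left(1 + \left(-2 - 5\right) \left(-40\right)\right)}{7} + 10960} = \sqrt{\left(- \frac{1}{7}\right) \left(-7\right) \left(1 - -280\right) + 10960} = \sqrt{\left(- \frac{1}{7}\right) \left(-7\right) \left(1 + 280\right) + 10960} = \sqrt{\left(- \frac{1}{7}\right) \left(-7\right) 281 + 10960} = \sqrt{281 + 10960} = \sqrt{11241} = 3 \sqrt{1249}$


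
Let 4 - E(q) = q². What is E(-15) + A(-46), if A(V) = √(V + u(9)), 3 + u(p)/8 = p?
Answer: -221 + √2 ≈ -219.59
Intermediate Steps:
E(q) = 4 - q²
u(p) = -24 + 8*p
A(V) = √(48 + V) (A(V) = √(V + (-24 + 8*9)) = √(V + (-24 + 72)) = √(V + 48) = √(48 + V))
E(-15) + A(-46) = (4 - 1*(-15)²) + √(48 - 46) = (4 - 1*225) + √2 = (4 - 225) + √2 = -221 + √2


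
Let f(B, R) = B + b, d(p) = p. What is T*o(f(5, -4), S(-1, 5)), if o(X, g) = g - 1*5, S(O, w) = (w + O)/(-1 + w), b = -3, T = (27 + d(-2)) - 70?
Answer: 180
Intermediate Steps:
T = -45 (T = (27 - 2) - 70 = 25 - 70 = -45)
S(O, w) = (O + w)/(-1 + w)
f(B, R) = -3 + B (f(B, R) = B - 3 = -3 + B)
o(X, g) = -5 + g (o(X, g) = g - 5 = -5 + g)
T*o(f(5, -4), S(-1, 5)) = -45*(-5 + (-1 + 5)/(-1 + 5)) = -45*(-5 + 4/4) = -45*(-5 + (¼)*4) = -45*(-5 + 1) = -45*(-4) = 180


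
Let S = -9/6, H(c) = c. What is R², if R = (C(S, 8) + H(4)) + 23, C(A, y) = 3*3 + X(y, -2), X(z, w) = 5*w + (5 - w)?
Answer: 1089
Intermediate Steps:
X(z, w) = 5 + 4*w
S = -3/2 (S = -9*⅙ = -3/2 ≈ -1.5000)
C(A, y) = 6 (C(A, y) = 3*3 + (5 + 4*(-2)) = 9 + (5 - 8) = 9 - 3 = 6)
R = 33 (R = (6 + 4) + 23 = 10 + 23 = 33)
R² = 33² = 1089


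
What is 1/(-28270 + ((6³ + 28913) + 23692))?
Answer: 1/24551 ≈ 4.0732e-5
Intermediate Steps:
1/(-28270 + ((6³ + 28913) + 23692)) = 1/(-28270 + ((216 + 28913) + 23692)) = 1/(-28270 + (29129 + 23692)) = 1/(-28270 + 52821) = 1/24551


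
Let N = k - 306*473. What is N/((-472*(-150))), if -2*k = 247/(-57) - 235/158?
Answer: -27441773/13423680 ≈ -2.0443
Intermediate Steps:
k = 2759/948 (k = -(247/(-57) - 235/158)/2 = -(247*(-1/57) - 235*1/158)/2 = -(-13/3 - 235/158)/2 = -½*(-2759/474) = 2759/948 ≈ 2.9103)
N = -137208865/948 (N = 2759/948 - 306*473 = 2759/948 - 144738 = -137208865/948 ≈ -1.4474e+5)
N/((-472*(-150))) = -137208865/(948*((-472*(-150)))) = -137208865/948/70800 = -137208865/948*1/70800 = -27441773/13423680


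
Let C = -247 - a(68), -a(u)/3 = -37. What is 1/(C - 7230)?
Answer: -1/7588 ≈ -0.00013179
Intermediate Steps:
a(u) = 111 (a(u) = -3*(-37) = 111)
C = -358 (C = -247 - 1*111 = -247 - 111 = -358)
1/(C - 7230) = 1/(-358 - 7230) = 1/(-7588) = -1/7588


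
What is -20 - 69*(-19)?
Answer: 1291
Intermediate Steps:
-20 - 69*(-19) = -20 + 1311 = 1291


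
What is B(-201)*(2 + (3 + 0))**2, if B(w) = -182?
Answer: -4550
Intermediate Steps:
B(-201)*(2 + (3 + 0))**2 = -182*(2 + (3 + 0))**2 = -182*(2 + 3)**2 = -182*5**2 = -182*25 = -4550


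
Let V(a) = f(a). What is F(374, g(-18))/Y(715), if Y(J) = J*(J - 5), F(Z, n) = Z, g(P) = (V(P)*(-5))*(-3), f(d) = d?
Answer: 17/23075 ≈ 0.00073673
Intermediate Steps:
V(a) = a
g(P) = 15*P (g(P) = (P*(-5))*(-3) = -5*P*(-3) = 15*P)
Y(J) = J*(-5 + J)
F(374, g(-18))/Y(715) = 374/((715*(-5 + 715))) = 374/((715*710)) = 374/507650 = 374*(1/507650) = 17/23075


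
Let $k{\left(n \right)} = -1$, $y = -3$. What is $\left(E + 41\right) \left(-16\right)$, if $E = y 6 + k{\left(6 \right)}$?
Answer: $-352$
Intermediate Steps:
$E = -19$ ($E = \left(-3\right) 6 - 1 = -18 - 1 = -19$)
$\left(E + 41\right) \left(-16\right) = \left(-19 + 41\right) \left(-16\right) = 22 \left(-16\right) = -352$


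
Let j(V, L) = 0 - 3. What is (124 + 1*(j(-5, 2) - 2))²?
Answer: 14161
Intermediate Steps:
j(V, L) = -3
(124 + 1*(j(-5, 2) - 2))² = (124 + 1*(-3 - 2))² = (124 + 1*(-5))² = (124 - 5)² = 119² = 14161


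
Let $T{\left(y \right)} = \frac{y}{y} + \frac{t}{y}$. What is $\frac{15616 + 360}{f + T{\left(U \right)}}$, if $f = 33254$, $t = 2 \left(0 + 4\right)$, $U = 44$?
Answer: $\frac{175736}{365807} \approx 0.48041$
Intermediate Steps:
$t = 8$ ($t = 2 \cdot 4 = 8$)
$T{\left(y \right)} = 1 + \frac{8}{y}$ ($T{\left(y \right)} = \frac{y}{y} + \frac{8}{y} = 1 + \frac{8}{y}$)
$\frac{15616 + 360}{f + T{\left(U \right)}} = \frac{15616 + 360}{33254 + \frac{8 + 44}{44}} = \frac{15976}{33254 + \frac{1}{44} \cdot 52} = \frac{15976}{33254 + \frac{13}{11}} = \frac{15976}{\frac{365807}{11}} = 15976 \cdot \frac{11}{365807} = \frac{175736}{365807}$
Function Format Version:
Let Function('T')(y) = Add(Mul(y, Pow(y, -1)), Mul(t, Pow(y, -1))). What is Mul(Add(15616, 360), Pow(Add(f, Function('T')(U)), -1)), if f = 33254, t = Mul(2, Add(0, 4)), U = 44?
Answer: Rational(175736, 365807) ≈ 0.48041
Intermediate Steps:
t = 8 (t = Mul(2, 4) = 8)
Function('T')(y) = Add(1, Mul(8, Pow(y, -1))) (Function('T')(y) = Add(Mul(y, Pow(y, -1)), Mul(8, Pow(y, -1))) = Add(1, Mul(8, Pow(y, -1))))
Mul(Add(15616, 360), Pow(Add(f, Function('T')(U)), -1)) = Mul(Add(15616, 360), Pow(Add(33254, Mul(Pow(44, -1), Add(8, 44))), -1)) = Mul(15976, Pow(Add(33254, Mul(Rational(1, 44), 52)), -1)) = Mul(15976, Pow(Add(33254, Rational(13, 11)), -1)) = Mul(15976, Pow(Rational(365807, 11), -1)) = Mul(15976, Rational(11, 365807)) = Rational(175736, 365807)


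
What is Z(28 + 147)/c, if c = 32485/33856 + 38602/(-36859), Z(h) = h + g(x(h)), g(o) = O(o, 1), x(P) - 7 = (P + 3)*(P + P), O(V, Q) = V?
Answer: -77971181830528/109544697 ≈ -7.1178e+5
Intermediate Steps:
x(P) = 7 + 2*P*(3 + P) (x(P) = 7 + (P + 3)*(P + P) = 7 + (3 + P)*(2*P) = 7 + 2*P*(3 + P))
g(o) = o
Z(h) = 7 + 2*h**2 + 7*h (Z(h) = h + (7 + 2*h**2 + 6*h) = 7 + 2*h**2 + 7*h)
c = -109544697/1247898304 (c = 32485*(1/33856) + 38602*(-1/36859) = 32485/33856 - 38602/36859 = -109544697/1247898304 ≈ -0.087783)
Z(28 + 147)/c = (7 + 2*(28 + 147)**2 + 7*(28 + 147))/(-109544697/1247898304) = (7 + 2*175**2 + 7*175)*(-1247898304/109544697) = (7 + 2*30625 + 1225)*(-1247898304/109544697) = (7 + 61250 + 1225)*(-1247898304/109544697) = 62482*(-1247898304/109544697) = -77971181830528/109544697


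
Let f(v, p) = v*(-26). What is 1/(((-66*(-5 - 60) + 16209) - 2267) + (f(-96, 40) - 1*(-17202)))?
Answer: 1/37930 ≈ 2.6364e-5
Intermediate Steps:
f(v, p) = -26*v
1/(((-66*(-5 - 60) + 16209) - 2267) + (f(-96, 40) - 1*(-17202))) = 1/(((-66*(-5 - 60) + 16209) - 2267) + (-26*(-96) - 1*(-17202))) = 1/(((-66*(-65) + 16209) - 2267) + (2496 + 17202)) = 1/(((4290 + 16209) - 2267) + 19698) = 1/((20499 - 2267) + 19698) = 1/(18232 + 19698) = 1/37930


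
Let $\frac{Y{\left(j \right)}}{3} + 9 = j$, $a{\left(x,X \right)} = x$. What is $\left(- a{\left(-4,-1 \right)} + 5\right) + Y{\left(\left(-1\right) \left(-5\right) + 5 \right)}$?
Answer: $12$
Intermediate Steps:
$Y{\left(j \right)} = -27 + 3 j$
$\left(- a{\left(-4,-1 \right)} + 5\right) + Y{\left(\left(-1\right) \left(-5\right) + 5 \right)} = \left(\left(-1\right) \left(-4\right) + 5\right) - \left(27 - 3 \left(\left(-1\right) \left(-5\right) + 5\right)\right) = \left(4 + 5\right) - \left(27 - 3 \left(5 + 5\right)\right) = 9 + \left(-27 + 3 \cdot 10\right) = 9 + \left(-27 + 30\right) = 9 + 3 = 12$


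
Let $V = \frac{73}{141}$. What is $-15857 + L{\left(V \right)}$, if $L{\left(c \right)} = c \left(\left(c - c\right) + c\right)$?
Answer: $- \frac{315247688}{19881} \approx -15857.0$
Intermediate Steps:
$V = \frac{73}{141}$ ($V = 73 \cdot \frac{1}{141} = \frac{73}{141} \approx 0.51773$)
$L{\left(c \right)} = c^{2}$ ($L{\left(c \right)} = c \left(0 + c\right) = c c = c^{2}$)
$-15857 + L{\left(V \right)} = -15857 + \left(\frac{73}{141}\right)^{2} = -15857 + \frac{5329}{19881} = - \frac{315247688}{19881}$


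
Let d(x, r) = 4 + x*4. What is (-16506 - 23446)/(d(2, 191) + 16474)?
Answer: -19976/8243 ≈ -2.4234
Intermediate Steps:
d(x, r) = 4 + 4*x
(-16506 - 23446)/(d(2, 191) + 16474) = (-16506 - 23446)/((4 + 4*2) + 16474) = -39952/((4 + 8) + 16474) = -39952/(12 + 16474) = -39952/16486 = -39952*1/16486 = -19976/8243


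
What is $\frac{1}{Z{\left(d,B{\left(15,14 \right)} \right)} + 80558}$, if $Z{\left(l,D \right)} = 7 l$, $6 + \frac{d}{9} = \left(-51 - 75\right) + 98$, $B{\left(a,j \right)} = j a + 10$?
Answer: $\frac{1}{78416} \approx 1.2752 \cdot 10^{-5}$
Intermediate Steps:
$B{\left(a,j \right)} = 10 + a j$ ($B{\left(a,j \right)} = a j + 10 = 10 + a j$)
$d = -306$ ($d = -54 + 9 \left(\left(-51 - 75\right) + 98\right) = -54 + 9 \left(-126 + 98\right) = -54 + 9 \left(-28\right) = -54 - 252 = -306$)
$\frac{1}{Z{\left(d,B{\left(15,14 \right)} \right)} + 80558} = \frac{1}{7 \left(-306\right) + 80558} = \frac{1}{-2142 + 80558} = \frac{1}{78416}$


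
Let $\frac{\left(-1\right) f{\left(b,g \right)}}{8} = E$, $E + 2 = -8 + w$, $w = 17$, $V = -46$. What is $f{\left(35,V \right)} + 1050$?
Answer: $994$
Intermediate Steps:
$E = 7$ ($E = -2 + \left(-8 + 17\right) = -2 + 9 = 7$)
$f{\left(b,g \right)} = -56$ ($f{\left(b,g \right)} = \left(-8\right) 7 = -56$)
$f{\left(35,V \right)} + 1050 = -56 + 1050 = 994$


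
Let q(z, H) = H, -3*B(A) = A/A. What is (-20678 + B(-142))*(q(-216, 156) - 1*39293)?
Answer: 2427863795/3 ≈ 8.0929e+8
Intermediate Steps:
B(A) = -⅓ (B(A) = -A/(3*A) = -⅓*1 = -⅓)
(-20678 + B(-142))*(q(-216, 156) - 1*39293) = (-20678 - ⅓)*(156 - 1*39293) = -62035*(156 - 39293)/3 = -62035/3*(-39137) = 2427863795/3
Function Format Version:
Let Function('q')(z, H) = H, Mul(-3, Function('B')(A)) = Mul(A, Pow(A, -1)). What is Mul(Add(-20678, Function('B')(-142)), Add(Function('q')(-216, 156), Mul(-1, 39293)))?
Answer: Rational(2427863795, 3) ≈ 8.0929e+8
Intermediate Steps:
Function('B')(A) = Rational(-1, 3) (Function('B')(A) = Mul(Rational(-1, 3), Mul(A, Pow(A, -1))) = Mul(Rational(-1, 3), 1) = Rational(-1, 3))
Mul(Add(-20678, Function('B')(-142)), Add(Function('q')(-216, 156), Mul(-1, 39293))) = Mul(Add(-20678, Rational(-1, 3)), Add(156, Mul(-1, 39293))) = Mul(Rational(-62035, 3), Add(156, -39293)) = Mul(Rational(-62035, 3), -39137) = Rational(2427863795, 3)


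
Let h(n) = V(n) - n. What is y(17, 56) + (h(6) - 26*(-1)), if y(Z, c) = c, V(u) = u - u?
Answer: 76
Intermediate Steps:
V(u) = 0
h(n) = -n (h(n) = 0 - n = -n)
y(17, 56) + (h(6) - 26*(-1)) = 56 + (-1*6 - 26*(-1)) = 56 + (-6 + 26) = 56 + 20 = 76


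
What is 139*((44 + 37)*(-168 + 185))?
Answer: 191403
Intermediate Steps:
139*((44 + 37)*(-168 + 185)) = 139*(81*17) = 139*1377 = 191403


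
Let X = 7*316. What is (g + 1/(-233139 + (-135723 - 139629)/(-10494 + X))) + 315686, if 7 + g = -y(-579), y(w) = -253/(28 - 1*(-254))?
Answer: 28643956294293317/90737346762 ≈ 3.1568e+5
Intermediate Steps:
X = 2212
y(w) = -253/282 (y(w) = -253/(28 + 254) = -253/282)
g = -1721/282 (g = -7 - 1*(-253/282) = -7 + 253/282 = -1721/282 ≈ -6.1028)
(g + 1/(-233139 + (-135723 - 139629)/(-10494 + X))) + 315686 = (-1721/282 + 1/(-233139 + (-135723 - 139629)/(-10494 + 2212))) + 315686 = (-1721/282 + 1/(-233139 - 275352/(-8282))) + 315686 = (-1721/282 + 1/(-233139 - 275352*(-1/8282))) + 315686 = (-1721/282 + 1/(-233139 + 137676/4141)) + 315686 = (-1721/282 + 1/(-965290923/4141)) + 315686 = (-1721/282 - 4141/965290923) + 315686 = -553755615415/90737346762 + 315686 = 28643956294293317/90737346762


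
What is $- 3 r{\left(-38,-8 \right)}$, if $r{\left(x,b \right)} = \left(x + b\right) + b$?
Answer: $162$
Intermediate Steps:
$r{\left(x,b \right)} = x + 2 b$ ($r{\left(x,b \right)} = \left(b + x\right) + b = x + 2 b$)
$- 3 r{\left(-38,-8 \right)} = - 3 \left(-38 + 2 \left(-8\right)\right) = - 3 \left(-38 - 16\right) = \left(-3\right) \left(-54\right) = 162$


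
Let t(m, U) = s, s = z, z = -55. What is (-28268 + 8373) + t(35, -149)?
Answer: -19950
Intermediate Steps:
s = -55
t(m, U) = -55
(-28268 + 8373) + t(35, -149) = (-28268 + 8373) - 55 = -19895 - 55 = -19950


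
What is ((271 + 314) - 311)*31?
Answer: 8494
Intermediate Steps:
((271 + 314) - 311)*31 = (585 - 311)*31 = 274*31 = 8494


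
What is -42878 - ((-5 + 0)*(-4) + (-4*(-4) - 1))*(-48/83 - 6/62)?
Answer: -110264299/2573 ≈ -42854.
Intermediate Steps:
-42878 - ((-5 + 0)*(-4) + (-4*(-4) - 1))*(-48/83 - 6/62) = -42878 - (-5*(-4) + (16 - 1))*(-48*1/83 - 6*1/62) = -42878 - (20 + 15)*(-48/83 - 3/31) = -42878 - 35*(-1737)/2573 = -42878 - 1*(-60795/2573) = -42878 + 60795/2573 = -110264299/2573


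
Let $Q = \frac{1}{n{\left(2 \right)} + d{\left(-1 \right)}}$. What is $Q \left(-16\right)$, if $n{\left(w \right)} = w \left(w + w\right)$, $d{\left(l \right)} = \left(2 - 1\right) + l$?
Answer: $-2$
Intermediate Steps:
$d{\left(l \right)} = 1 + l$ ($d{\left(l \right)} = \left(2 - 1\right) + l = 1 + l$)
$n{\left(w \right)} = 2 w^{2}$ ($n{\left(w \right)} = w 2 w = 2 w^{2}$)
$Q = \frac{1}{8}$ ($Q = \frac{1}{2 \cdot 2^{2} + \left(1 - 1\right)} = \frac{1}{2 \cdot 4 + 0} = \frac{1}{8 + 0} = \frac{1}{8} \approx 0.125$)
$Q \left(-16\right) = \frac{1}{8} \left(-16\right) = -2$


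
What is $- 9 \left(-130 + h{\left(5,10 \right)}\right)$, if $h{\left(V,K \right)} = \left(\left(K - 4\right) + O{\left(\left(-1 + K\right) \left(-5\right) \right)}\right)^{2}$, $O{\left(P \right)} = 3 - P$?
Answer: $-25074$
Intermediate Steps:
$h{\left(V,K \right)} = \left(-6 + 6 K\right)^{2}$ ($h{\left(V,K \right)} = \left(\left(K - 4\right) - \left(-3 + \left(-1 + K\right) \left(-5\right)\right)\right)^{2} = \left(\left(-4 + K\right) + \left(3 - \left(5 - 5 K\right)\right)\right)^{2} = \left(\left(-4 + K\right) + \left(3 + \left(-5 + 5 K\right)\right)\right)^{2} = \left(\left(-4 + K\right) + \left(-2 + 5 K\right)\right)^{2} = \left(-6 + 6 K\right)^{2}$)
$- 9 \left(-130 + h{\left(5,10 \right)}\right) = - 9 \left(-130 + 36 \left(-1 + 10\right)^{2}\right) = - 9 \left(-130 + 36 \cdot 9^{2}\right) = - 9 \left(-130 + 36 \cdot 81\right) = - 9 \left(-130 + 2916\right) = \left(-9\right) 2786 = -25074$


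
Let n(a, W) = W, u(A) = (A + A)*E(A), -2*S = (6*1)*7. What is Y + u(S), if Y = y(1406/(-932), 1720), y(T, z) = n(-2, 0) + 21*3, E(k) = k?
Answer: 945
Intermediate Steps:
S = -21 (S = -6*1*7/2 = -3*7 = -½*42 = -21)
u(A) = 2*A² (u(A) = (A + A)*A = (2*A)*A = 2*A²)
y(T, z) = 63 (y(T, z) = 0 + 21*3 = 0 + 63 = 63)
Y = 63
Y + u(S) = 63 + 2*(-21)² = 63 + 2*441 = 63 + 882 = 945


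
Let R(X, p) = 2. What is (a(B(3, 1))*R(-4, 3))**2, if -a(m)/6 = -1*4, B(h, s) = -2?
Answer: 2304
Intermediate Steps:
a(m) = 24 (a(m) = -(-6)*4 = -6*(-4) = 24)
(a(B(3, 1))*R(-4, 3))**2 = (24*2)**2 = 48**2 = 2304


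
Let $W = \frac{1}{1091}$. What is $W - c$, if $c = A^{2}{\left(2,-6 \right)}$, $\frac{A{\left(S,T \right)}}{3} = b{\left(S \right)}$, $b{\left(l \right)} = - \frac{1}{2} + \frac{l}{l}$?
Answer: $- \frac{9815}{4364} \approx -2.2491$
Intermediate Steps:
$b{\left(l \right)} = \frac{1}{2}$ ($b{\left(l \right)} = \left(-1\right) \frac{1}{2} + 1 = - \frac{1}{2} + 1 = \frac{1}{2}$)
$W = \frac{1}{1091} \approx 0.00091659$
$A{\left(S,T \right)} = \frac{3}{2}$ ($A{\left(S,T \right)} = 3 \cdot \frac{1}{2} = \frac{3}{2}$)
$c = \frac{9}{4}$ ($c = \left(\frac{3}{2}\right)^{2} = \frac{9}{4} \approx 2.25$)
$W - c = \frac{1}{1091} - \frac{9}{4} = - \frac{9815}{4364}$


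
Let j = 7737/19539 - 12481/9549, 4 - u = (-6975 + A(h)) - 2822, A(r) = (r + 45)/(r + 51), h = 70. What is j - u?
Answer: -24585086066048/2508436359 ≈ -9801.0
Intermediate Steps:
A(r) = (45 + r)/(51 + r)
u = 1185806/121 (u = 4 - ((-6975 + (45 + 70)/(51 + 70)) - 2822) = 4 - ((-6975 + 115/121) - 2822) = 4 - (-843860/121 - 2822) = 4 - 1*(-1185322/121) = 4 + 1185322/121 = 1185806/121 ≈ 9800.0)
j = -18887294/20730879 (j = 7737*(1/19539) - 12481*1/9549 = 2579/6513 - 12481/9549 = -18887294/20730879 ≈ -0.91107)
j - u = -18887294/20730879 - 1*1185806/121 = -18887294/20730879 - 1185806/121 = -24585086066048/2508436359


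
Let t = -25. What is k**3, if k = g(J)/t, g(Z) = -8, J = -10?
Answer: 512/15625 ≈ 0.032768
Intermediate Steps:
k = 8/25 (k = -8/(-25) = -8*(-1/25) = 8/25 ≈ 0.32000)
k**3 = (8/25)**3 = 512/15625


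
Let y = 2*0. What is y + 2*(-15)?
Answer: -30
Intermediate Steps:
y = 0
y + 2*(-15) = 0 + 2*(-15) = 0 - 30 = -30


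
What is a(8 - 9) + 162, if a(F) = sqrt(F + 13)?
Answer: 162 + 2*sqrt(3) ≈ 165.46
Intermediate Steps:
a(F) = sqrt(13 + F)
a(8 - 9) + 162 = sqrt(13 + (8 - 9)) + 162 = sqrt(13 - 1) + 162 = sqrt(12) + 162 = 2*sqrt(3) + 162 = 162 + 2*sqrt(3)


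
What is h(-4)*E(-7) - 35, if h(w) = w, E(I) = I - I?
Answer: -35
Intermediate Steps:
E(I) = 0
h(-4)*E(-7) - 35 = -4*0 - 35 = 0 - 35 = -35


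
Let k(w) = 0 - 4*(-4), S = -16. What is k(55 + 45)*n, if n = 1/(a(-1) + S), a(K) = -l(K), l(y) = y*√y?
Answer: -256/257 - 16*I/257 ≈ -0.99611 - 0.062257*I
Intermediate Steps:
l(y) = y^(3/2)
k(w) = 16 (k(w) = 0 + 16 = 16)
a(K) = -K^(3/2)
n = (-16 - I)/257 (n = 1/(-(-1)^(3/2) - 16) = 1/(-(-1)*I - 16) = 1/(I - 16) = 1/(-16 + I) = (-16 - I)/257 ≈ -0.062257 - 0.0038911*I)
k(55 + 45)*n = 16*(-16/257 - I/257) = -256/257 - 16*I/257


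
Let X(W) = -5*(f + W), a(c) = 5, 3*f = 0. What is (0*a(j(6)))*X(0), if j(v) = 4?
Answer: 0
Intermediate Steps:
f = 0 (f = (⅓)*0 = 0)
X(W) = -5*W (X(W) = -5*(0 + W) = -5*W)
(0*a(j(6)))*X(0) = (0*5)*(-5*0) = 0*0 = 0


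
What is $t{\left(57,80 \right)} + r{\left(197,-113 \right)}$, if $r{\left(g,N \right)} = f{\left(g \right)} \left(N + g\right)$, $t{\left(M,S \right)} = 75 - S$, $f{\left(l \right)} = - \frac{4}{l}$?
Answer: $- \frac{1321}{197} \approx -6.7056$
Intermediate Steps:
$r{\left(g,N \right)} = - \frac{4 \left(N + g\right)}{g}$ ($r{\left(g,N \right)} = - \frac{4}{g} \left(N + g\right) = - \frac{4 \left(N + g\right)}{g}$)
$t{\left(57,80 \right)} + r{\left(197,-113 \right)} = \left(75 - 80\right) - \left(4 - \frac{452}{197}\right) = -5 + \left(-4 + \frac{452}{197}\right) = -5 - \frac{336}{197} = - \frac{1321}{197}$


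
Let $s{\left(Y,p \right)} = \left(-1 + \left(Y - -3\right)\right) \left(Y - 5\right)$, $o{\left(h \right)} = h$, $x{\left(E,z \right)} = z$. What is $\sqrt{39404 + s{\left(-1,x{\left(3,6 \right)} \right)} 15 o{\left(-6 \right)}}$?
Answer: $2 \sqrt{9986} \approx 199.86$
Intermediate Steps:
$s{\left(Y,p \right)} = \left(-5 + Y\right) \left(2 + Y\right)$ ($s{\left(Y,p \right)} = \left(-1 + \left(Y + 3\right)\right) \left(-5 + Y\right) = \left(-1 + \left(3 + Y\right)\right) \left(-5 + Y\right) = \left(2 + Y\right) \left(-5 + Y\right) = \left(-5 + Y\right) \left(2 + Y\right)$)
$\sqrt{39404 + s{\left(-1,x{\left(3,6 \right)} \right)} 15 o{\left(-6 \right)}} = \sqrt{39404 + \left(-10 + \left(-1\right)^{2} - -3\right) 15 \left(-6\right)} = \sqrt{39404 + \left(-10 + 1 + 3\right) 15 \left(-6\right)} = \sqrt{39404 + \left(-6\right) 15 \left(-6\right)} = \sqrt{39404 - -540} = \sqrt{39404 + 540} = \sqrt{39944} = 2 \sqrt{9986}$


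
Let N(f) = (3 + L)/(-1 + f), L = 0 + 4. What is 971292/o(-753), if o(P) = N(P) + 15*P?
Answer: -732354168/8516437 ≈ -85.993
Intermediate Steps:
L = 4
N(f) = 7/(-1 + f) (N(f) = (3 + 4)/(-1 + f) = 7/(-1 + f))
o(P) = 7/(-1 + P) + 15*P
971292/o(-753) = 971292/(((7 + 15*(-753)*(-1 - 753))/(-1 - 753))) = 971292/(((7 + 15*(-753)*(-754))/(-754))) = 971292/((-(7 + 8516430)/754)) = 971292/((-1/754*8516437)) = 971292/(-8516437/754) = 971292*(-754/8516437) = -732354168/8516437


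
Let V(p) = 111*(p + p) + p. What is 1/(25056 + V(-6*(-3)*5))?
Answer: 1/45126 ≈ 2.2160e-5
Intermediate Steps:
V(p) = 223*p (V(p) = 111*(2*p) + p = 222*p + p = 223*p)
1/(25056 + V(-6*(-3)*5)) = 1/(25056 + 223*(-6*(-3)*5)) = 1/(25056 + 223*(18*5)) = 1/(25056 + 223*90) = 1/(25056 + 20070) = 1/45126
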